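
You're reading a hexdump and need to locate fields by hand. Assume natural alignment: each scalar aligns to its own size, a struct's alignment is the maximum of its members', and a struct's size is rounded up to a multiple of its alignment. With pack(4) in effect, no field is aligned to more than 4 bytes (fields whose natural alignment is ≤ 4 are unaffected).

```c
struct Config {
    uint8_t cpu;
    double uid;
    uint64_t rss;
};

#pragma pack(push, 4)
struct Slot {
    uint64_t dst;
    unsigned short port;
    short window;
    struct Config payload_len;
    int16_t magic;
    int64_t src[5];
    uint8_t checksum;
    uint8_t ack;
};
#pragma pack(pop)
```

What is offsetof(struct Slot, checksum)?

80

Config: cpu at 0 (size 1, align 1) → ends 1; pad 7 to align 8 for uid; uid at 8 (size 8, align 8) → ends 16; rss at 16 (size 8, align 8) → ends 24; total 24 bytes, alignment 8
dst at 0 (size 8, align 4) → ends 8
port at 8 (size 2, align 2) → ends 10
window at 10 (size 2, align 2) → ends 12
payload_len at 12 (size 24, align 4) → ends 36
magic at 36 (size 2, align 2) → ends 38
pad 2 to align 4 for src
src at 40 (size 40, align 4) → ends 80
checksum at 80 (size 1, align 1) → ends 81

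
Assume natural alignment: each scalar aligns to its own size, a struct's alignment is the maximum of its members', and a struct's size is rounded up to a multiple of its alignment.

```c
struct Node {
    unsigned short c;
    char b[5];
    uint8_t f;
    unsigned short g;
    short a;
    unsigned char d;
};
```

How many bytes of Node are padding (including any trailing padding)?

1

0..2  c  (2B, 2-aligned)
2..7  b  (5B, 1-aligned)
7..8  f  (1B, 1-aligned)
8..10  g  (2B, 2-aligned)
10..12  a  (2B, 2-aligned)
12..13  d  (1B, 1-aligned)
13..14  -- tail padding (1B)
sizeof = 14, alignof = 2
data bytes 13, size 14 → padding 1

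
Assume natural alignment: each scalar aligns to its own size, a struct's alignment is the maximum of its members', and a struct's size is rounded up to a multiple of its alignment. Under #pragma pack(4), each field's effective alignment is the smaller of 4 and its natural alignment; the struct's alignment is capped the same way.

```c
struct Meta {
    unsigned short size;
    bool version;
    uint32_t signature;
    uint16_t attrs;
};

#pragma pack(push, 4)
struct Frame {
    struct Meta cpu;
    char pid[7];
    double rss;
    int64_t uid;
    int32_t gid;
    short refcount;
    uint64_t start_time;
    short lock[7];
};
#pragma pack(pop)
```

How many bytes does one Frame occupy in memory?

68

Meta: size at 0 (size 2, align 2) → ends 2; version at 2 (size 1, align 1) → ends 3; pad 1 to align 4 for signature; signature at 4 (size 4, align 4) → ends 8; attrs at 8 (size 2, align 2) → ends 10; tail pad 2 to reach multiple of 4; total 12 bytes, alignment 4
cpu at 0 (size 12, align 4) → ends 12
pid at 12 (size 7, align 1) → ends 19
pad 1 to align 4 for rss
rss at 20 (size 8, align 4) → ends 28
uid at 28 (size 8, align 4) → ends 36
gid at 36 (size 4, align 4) → ends 40
refcount at 40 (size 2, align 2) → ends 42
pad 2 to align 4 for start_time
start_time at 44 (size 8, align 4) → ends 52
lock at 52 (size 14, align 2) → ends 66
tail pad 2 to reach multiple of 4
total 68 bytes, alignment 4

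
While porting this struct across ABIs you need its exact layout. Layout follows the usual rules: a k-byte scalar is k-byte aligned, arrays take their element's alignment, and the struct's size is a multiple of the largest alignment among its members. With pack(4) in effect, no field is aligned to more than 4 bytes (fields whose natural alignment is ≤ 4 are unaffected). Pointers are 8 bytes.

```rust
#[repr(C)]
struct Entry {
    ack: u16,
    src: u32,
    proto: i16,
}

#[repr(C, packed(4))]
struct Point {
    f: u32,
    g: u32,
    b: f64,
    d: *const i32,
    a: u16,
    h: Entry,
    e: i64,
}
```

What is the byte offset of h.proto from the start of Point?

Entry: 0..2  ack  (2B, 2-aligned); 2..4  -- padding (2B); 4..8  src  (4B, 4-aligned); 8..10  proto  (2B, 2-aligned); 10..12  -- tail padding (2B); sizeof = 12, alignof = 4
0..4  f  (4B, 4-aligned)
4..8  g  (4B, 4-aligned)
8..16  b  (8B, 4-aligned)
16..24  d  (8B, 4-aligned)
24..26  a  (2B, 2-aligned)
26..28  -- padding (2B)
28..40  h  (12B, 4-aligned)
within Entry: proto at 8
28 + 8 = 36

36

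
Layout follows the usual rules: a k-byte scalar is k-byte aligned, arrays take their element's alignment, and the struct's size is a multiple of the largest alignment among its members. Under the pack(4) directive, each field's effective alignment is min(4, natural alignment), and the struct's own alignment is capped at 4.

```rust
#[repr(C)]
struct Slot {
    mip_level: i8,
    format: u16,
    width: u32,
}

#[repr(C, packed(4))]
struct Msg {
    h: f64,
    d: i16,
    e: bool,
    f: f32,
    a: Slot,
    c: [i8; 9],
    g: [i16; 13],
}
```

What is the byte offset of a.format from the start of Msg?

18

Slot: mip_level at 0 (size 1, align 1) → ends 1; pad 1 to align 2 for format; format at 2 (size 2, align 2) → ends 4; width at 4 (size 4, align 4) → ends 8; total 8 bytes, alignment 4
h at 0 (size 8, align 4) → ends 8
d at 8 (size 2, align 2) → ends 10
e at 10 (size 1, align 1) → ends 11
pad 1 to align 4 for f
f at 12 (size 4, align 4) → ends 16
a at 16 (size 8, align 4) → ends 24
within Slot: format at 2
16 + 2 = 18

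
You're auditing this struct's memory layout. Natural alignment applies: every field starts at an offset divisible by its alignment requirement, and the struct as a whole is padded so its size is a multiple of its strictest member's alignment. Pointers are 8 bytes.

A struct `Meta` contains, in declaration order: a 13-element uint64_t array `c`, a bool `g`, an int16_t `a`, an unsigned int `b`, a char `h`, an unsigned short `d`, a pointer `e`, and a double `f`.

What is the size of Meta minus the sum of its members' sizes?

6

@0: c [104B, align 8] → 104
@104: g [1B, align 1] → 105
+1 pad (align 2)
@106: a [2B, align 2] → 108
@108: b [4B, align 4] → 112
@112: h [1B, align 1] → 113
+1 pad (align 2)
@114: d [2B, align 2] → 116
+4 pad (align 8)
@120: e [8B, align 8] → 128
@128: f [8B, align 8] → 136
size 136, align 8
data bytes 130, size 136 → padding 6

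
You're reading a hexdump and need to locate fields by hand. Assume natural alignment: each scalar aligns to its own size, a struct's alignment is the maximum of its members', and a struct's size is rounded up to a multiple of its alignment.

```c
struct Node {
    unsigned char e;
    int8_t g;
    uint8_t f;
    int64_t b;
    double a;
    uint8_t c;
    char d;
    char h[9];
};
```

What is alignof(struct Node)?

member alignments: e=1, g=1, f=1, b=8, a=8, c=1, d=1, h=1
max = 8

8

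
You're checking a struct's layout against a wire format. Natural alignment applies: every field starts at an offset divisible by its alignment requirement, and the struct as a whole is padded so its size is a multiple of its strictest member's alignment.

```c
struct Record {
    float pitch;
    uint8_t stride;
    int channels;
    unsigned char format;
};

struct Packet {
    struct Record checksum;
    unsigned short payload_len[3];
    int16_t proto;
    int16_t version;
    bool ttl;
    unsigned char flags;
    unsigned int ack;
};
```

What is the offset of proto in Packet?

22

Record: pitch at 0 (size 4, align 4) → ends 4; stride at 4 (size 1, align 1) → ends 5; pad 3 to align 4 for channels; channels at 8 (size 4, align 4) → ends 12; format at 12 (size 1, align 1) → ends 13; tail pad 3 to reach multiple of 4; total 16 bytes, alignment 4
checksum at 0 (size 16, align 4) → ends 16
payload_len at 16 (size 6, align 2) → ends 22
proto at 22 (size 2, align 2) → ends 24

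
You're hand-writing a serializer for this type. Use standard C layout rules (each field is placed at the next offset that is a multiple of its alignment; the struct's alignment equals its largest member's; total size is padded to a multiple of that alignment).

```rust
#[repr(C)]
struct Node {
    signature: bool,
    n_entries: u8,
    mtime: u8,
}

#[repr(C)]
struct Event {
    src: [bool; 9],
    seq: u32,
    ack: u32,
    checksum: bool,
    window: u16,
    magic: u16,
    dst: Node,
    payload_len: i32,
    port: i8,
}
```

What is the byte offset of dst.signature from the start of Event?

Node: 0..1  signature  (1B, 1-aligned); 1..2  n_entries  (1B, 1-aligned); 2..3  mtime  (1B, 1-aligned); sizeof = 3, alignof = 1
0..9  src  (9B, 1-aligned)
9..12  -- padding (3B)
12..16  seq  (4B, 4-aligned)
16..20  ack  (4B, 4-aligned)
20..21  checksum  (1B, 1-aligned)
21..22  -- padding (1B)
22..24  window  (2B, 2-aligned)
24..26  magic  (2B, 2-aligned)
26..29  dst  (3B, 1-aligned)
within Node: signature at 0
26 + 0 = 26

26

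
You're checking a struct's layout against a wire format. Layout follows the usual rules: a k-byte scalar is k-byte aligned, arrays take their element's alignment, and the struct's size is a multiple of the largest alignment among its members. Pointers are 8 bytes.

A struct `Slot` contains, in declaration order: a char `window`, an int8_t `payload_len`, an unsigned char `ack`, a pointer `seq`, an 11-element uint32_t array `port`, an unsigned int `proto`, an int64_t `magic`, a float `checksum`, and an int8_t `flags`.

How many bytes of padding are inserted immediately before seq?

5

0..1  window  (1B, 1-aligned)
1..2  payload_len  (1B, 1-aligned)
2..3  ack  (1B, 1-aligned)
3..8  -- padding (5B)
8..16  seq  (8B, 8-aligned)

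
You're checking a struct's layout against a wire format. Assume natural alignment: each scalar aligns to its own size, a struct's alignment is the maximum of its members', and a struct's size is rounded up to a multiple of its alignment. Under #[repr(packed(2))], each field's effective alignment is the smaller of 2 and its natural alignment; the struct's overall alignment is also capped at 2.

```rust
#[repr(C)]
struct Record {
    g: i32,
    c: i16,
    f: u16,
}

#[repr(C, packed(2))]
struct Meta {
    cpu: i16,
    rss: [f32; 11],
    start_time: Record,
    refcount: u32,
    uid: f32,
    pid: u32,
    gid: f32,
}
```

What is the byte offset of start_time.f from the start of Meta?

Record: g at 0 (size 4, align 4) → ends 4; c at 4 (size 2, align 2) → ends 6; f at 6 (size 2, align 2) → ends 8; total 8 bytes, alignment 4
cpu at 0 (size 2, align 2) → ends 2
rss at 2 (size 44, align 2) → ends 46
start_time at 46 (size 8, align 2) → ends 54
within Record: f at 6
46 + 6 = 52

52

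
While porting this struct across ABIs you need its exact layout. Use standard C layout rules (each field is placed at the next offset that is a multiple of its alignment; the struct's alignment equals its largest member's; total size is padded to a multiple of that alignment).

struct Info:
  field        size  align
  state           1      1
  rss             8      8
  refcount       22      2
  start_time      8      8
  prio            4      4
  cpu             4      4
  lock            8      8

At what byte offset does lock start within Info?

@0: state [1B, align 1] → 1
+7 pad (align 8)
@8: rss [8B, align 8] → 16
@16: refcount [22B, align 2] → 38
+2 pad (align 8)
@40: start_time [8B, align 8] → 48
@48: prio [4B, align 4] → 52
@52: cpu [4B, align 4] → 56
@56: lock [8B, align 8] → 64

56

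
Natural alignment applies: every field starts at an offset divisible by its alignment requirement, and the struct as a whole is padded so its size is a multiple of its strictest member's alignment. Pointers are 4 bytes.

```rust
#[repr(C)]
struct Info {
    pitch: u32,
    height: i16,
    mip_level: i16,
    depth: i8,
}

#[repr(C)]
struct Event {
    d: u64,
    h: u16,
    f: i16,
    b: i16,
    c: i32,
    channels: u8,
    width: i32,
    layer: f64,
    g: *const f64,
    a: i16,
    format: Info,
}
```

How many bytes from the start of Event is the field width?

Info: @0: pitch [4B, align 4] → 4; @4: height [2B, align 2] → 6; @6: mip_level [2B, align 2] → 8; @8: depth [1B, align 1] → 9; +3 tail pad (align 4); size 12, align 4
@0: d [8B, align 8] → 8
@8: h [2B, align 2] → 10
@10: f [2B, align 2] → 12
@12: b [2B, align 2] → 14
+2 pad (align 4)
@16: c [4B, align 4] → 20
@20: channels [1B, align 1] → 21
+3 pad (align 4)
@24: width [4B, align 4] → 28

24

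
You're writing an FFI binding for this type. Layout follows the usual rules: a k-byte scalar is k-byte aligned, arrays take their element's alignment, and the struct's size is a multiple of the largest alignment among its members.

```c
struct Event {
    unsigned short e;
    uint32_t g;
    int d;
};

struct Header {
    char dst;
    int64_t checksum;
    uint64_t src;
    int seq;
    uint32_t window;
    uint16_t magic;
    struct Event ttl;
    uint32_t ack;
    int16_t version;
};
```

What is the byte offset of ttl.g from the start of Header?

40

Event: 0..2  e  (2B, 2-aligned); 2..4  -- padding (2B); 4..8  g  (4B, 4-aligned); 8..12  d  (4B, 4-aligned); sizeof = 12, alignof = 4
0..1  dst  (1B, 1-aligned)
1..8  -- padding (7B)
8..16  checksum  (8B, 8-aligned)
16..24  src  (8B, 8-aligned)
24..28  seq  (4B, 4-aligned)
28..32  window  (4B, 4-aligned)
32..34  magic  (2B, 2-aligned)
34..36  -- padding (2B)
36..48  ttl  (12B, 4-aligned)
within Event: g at 4
36 + 4 = 40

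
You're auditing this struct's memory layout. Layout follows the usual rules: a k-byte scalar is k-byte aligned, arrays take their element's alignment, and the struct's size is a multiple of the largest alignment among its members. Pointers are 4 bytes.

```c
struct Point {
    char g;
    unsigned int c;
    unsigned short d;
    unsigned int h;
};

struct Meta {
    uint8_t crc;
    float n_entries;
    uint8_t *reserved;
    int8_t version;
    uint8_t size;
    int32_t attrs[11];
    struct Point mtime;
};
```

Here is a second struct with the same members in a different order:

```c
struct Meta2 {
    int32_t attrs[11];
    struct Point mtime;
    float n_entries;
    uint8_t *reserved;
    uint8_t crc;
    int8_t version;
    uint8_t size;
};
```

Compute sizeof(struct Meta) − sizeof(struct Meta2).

4

Point: @0: g [1B, align 1] → 1; +3 pad (align 4); @4: c [4B, align 4] → 8; @8: d [2B, align 2] → 10; +2 pad (align 4); @12: h [4B, align 4] → 16; size 16, align 4
@0: crc [1B, align 1] → 1
+3 pad (align 4)
@4: n_entries [4B, align 4] → 8
@8: reserved [4B, align 4] → 12
@12: version [1B, align 1] → 13
@13: size [1B, align 1] → 14
+2 pad (align 4)
@16: attrs [44B, align 4] → 60
@60: mtime [16B, align 4] → 76
size 76, align 4
— Meta2 —
@0: attrs [44B, align 4] → 44
@44: mtime [16B, align 4] → 60
@60: n_entries [4B, align 4] → 64
@64: reserved [4B, align 4] → 68
@68: crc [1B, align 1] → 69
@69: version [1B, align 1] → 70
@70: size [1B, align 1] → 71
+1 tail pad (align 4)
size 72, align 4
76 − 72 = 4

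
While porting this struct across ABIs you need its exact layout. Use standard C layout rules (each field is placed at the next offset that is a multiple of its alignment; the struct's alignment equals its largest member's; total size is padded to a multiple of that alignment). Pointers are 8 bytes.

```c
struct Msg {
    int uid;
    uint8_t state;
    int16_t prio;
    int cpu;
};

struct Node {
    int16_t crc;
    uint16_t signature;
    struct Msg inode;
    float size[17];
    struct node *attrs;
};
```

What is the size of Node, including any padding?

96 bytes

Msg: 0..4  uid  (4B, 4-aligned); 4..5  state  (1B, 1-aligned); 5..6  -- padding (1B); 6..8  prio  (2B, 2-aligned); 8..12  cpu  (4B, 4-aligned); sizeof = 12, alignof = 4
0..2  crc  (2B, 2-aligned)
2..4  signature  (2B, 2-aligned)
4..16  inode  (12B, 4-aligned)
16..84  size  (68B, 4-aligned)
84..88  -- padding (4B)
88..96  attrs  (8B, 8-aligned)
sizeof = 96, alignof = 8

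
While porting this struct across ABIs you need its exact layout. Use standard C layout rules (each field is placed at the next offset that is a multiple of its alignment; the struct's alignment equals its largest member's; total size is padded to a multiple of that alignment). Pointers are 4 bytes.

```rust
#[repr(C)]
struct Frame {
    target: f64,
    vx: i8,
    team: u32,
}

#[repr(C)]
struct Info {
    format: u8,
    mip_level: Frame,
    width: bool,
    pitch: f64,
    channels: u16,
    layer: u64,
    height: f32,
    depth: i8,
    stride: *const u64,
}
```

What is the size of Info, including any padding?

72

Frame: 0..8  target  (8B, 8-aligned); 8..9  vx  (1B, 1-aligned); 9..12  -- padding (3B); 12..16  team  (4B, 4-aligned); sizeof = 16, alignof = 8
0..1  format  (1B, 1-aligned)
1..8  -- padding (7B)
8..24  mip_level  (16B, 8-aligned)
24..25  width  (1B, 1-aligned)
25..32  -- padding (7B)
32..40  pitch  (8B, 8-aligned)
40..42  channels  (2B, 2-aligned)
42..48  -- padding (6B)
48..56  layer  (8B, 8-aligned)
56..60  height  (4B, 4-aligned)
60..61  depth  (1B, 1-aligned)
61..64  -- padding (3B)
64..68  stride  (4B, 4-aligned)
68..72  -- tail padding (4B)
sizeof = 72, alignof = 8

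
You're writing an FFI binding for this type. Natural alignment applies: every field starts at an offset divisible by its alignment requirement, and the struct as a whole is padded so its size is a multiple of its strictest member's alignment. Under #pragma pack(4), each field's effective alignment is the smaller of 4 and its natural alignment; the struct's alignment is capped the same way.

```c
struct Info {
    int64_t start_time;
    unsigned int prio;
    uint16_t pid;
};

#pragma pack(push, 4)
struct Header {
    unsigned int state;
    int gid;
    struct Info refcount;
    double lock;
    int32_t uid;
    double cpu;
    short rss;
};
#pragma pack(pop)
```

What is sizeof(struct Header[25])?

1200

Info: start_time at 0 (size 8, align 8) → ends 8; prio at 8 (size 4, align 4) → ends 12; pid at 12 (size 2, align 2) → ends 14; tail pad 2 to reach multiple of 8; total 16 bytes, alignment 8
state at 0 (size 4, align 4) → ends 4
gid at 4 (size 4, align 4) → ends 8
refcount at 8 (size 16, align 4) → ends 24
lock at 24 (size 8, align 4) → ends 32
uid at 32 (size 4, align 4) → ends 36
cpu at 36 (size 8, align 4) → ends 44
rss at 44 (size 2, align 2) → ends 46
tail pad 2 to reach multiple of 4
total 48 bytes, alignment 4
array of 25: 25 × 48 = 1200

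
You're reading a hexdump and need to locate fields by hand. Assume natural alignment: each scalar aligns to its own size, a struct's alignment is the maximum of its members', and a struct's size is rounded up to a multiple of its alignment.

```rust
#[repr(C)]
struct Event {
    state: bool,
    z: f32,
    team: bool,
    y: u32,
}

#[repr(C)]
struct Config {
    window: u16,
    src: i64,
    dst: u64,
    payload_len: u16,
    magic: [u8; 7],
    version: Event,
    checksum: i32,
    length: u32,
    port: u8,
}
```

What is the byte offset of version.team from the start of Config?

44

Event: 0..1  state  (1B, 1-aligned); 1..4  -- padding (3B); 4..8  z  (4B, 4-aligned); 8..9  team  (1B, 1-aligned); 9..12  -- padding (3B); 12..16  y  (4B, 4-aligned); sizeof = 16, alignof = 4
0..2  window  (2B, 2-aligned)
2..8  -- padding (6B)
8..16  src  (8B, 8-aligned)
16..24  dst  (8B, 8-aligned)
24..26  payload_len  (2B, 2-aligned)
26..33  magic  (7B, 1-aligned)
33..36  -- padding (3B)
36..52  version  (16B, 4-aligned)
within Event: team at 8
36 + 8 = 44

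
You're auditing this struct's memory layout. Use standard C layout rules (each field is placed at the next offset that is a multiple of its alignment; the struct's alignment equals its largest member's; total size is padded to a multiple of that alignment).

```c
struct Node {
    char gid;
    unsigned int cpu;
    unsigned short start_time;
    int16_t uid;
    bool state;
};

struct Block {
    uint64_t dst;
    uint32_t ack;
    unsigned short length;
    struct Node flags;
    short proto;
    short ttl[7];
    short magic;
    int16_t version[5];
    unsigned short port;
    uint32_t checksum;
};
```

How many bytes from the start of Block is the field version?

Node: @0: gid [1B, align 1] → 1; +3 pad (align 4); @4: cpu [4B, align 4] → 8; @8: start_time [2B, align 2] → 10; @10: uid [2B, align 2] → 12; @12: state [1B, align 1] → 13; +3 tail pad (align 4); size 16, align 4
@0: dst [8B, align 8] → 8
@8: ack [4B, align 4] → 12
@12: length [2B, align 2] → 14
+2 pad (align 4)
@16: flags [16B, align 4] → 32
@32: proto [2B, align 2] → 34
@34: ttl [14B, align 2] → 48
@48: magic [2B, align 2] → 50
@50: version [10B, align 2] → 60

50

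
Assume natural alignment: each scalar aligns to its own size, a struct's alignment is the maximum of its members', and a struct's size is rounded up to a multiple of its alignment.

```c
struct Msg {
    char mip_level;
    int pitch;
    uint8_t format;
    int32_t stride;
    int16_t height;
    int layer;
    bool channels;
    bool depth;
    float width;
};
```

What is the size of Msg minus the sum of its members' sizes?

10

0..1  mip_level  (1B, 1-aligned)
1..4  -- padding (3B)
4..8  pitch  (4B, 4-aligned)
8..9  format  (1B, 1-aligned)
9..12  -- padding (3B)
12..16  stride  (4B, 4-aligned)
16..18  height  (2B, 2-aligned)
18..20  -- padding (2B)
20..24  layer  (4B, 4-aligned)
24..25  channels  (1B, 1-aligned)
25..26  depth  (1B, 1-aligned)
26..28  -- padding (2B)
28..32  width  (4B, 4-aligned)
sizeof = 32, alignof = 4
data bytes 22, size 32 → padding 10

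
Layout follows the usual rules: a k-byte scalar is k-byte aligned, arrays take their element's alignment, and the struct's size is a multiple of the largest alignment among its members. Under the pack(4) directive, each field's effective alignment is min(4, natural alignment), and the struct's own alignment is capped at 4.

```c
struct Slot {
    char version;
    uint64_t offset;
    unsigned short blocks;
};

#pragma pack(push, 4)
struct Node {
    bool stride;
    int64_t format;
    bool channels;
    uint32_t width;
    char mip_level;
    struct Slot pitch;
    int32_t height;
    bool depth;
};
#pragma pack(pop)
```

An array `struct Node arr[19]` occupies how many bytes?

1064

Slot: version at 0 (size 1, align 1) → ends 1; pad 7 to align 8 for offset; offset at 8 (size 8, align 8) → ends 16; blocks at 16 (size 2, align 2) → ends 18; tail pad 6 to reach multiple of 8; total 24 bytes, alignment 8
stride at 0 (size 1, align 1) → ends 1
pad 3 to align 4 for format
format at 4 (size 8, align 4) → ends 12
channels at 12 (size 1, align 1) → ends 13
pad 3 to align 4 for width
width at 16 (size 4, align 4) → ends 20
mip_level at 20 (size 1, align 1) → ends 21
pad 3 to align 4 for pitch
pitch at 24 (size 24, align 4) → ends 48
height at 48 (size 4, align 4) → ends 52
depth at 52 (size 1, align 1) → ends 53
tail pad 3 to reach multiple of 4
total 56 bytes, alignment 4
array of 19: 19 × 56 = 1064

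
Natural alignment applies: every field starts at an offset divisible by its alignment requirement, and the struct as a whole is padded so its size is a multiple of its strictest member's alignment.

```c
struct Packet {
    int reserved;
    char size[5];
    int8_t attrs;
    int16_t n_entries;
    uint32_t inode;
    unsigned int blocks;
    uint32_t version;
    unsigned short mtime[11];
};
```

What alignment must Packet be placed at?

member alignments: reserved=4, size=1, attrs=1, n_entries=2, inode=4, blocks=4, version=4, mtime=2
max = 4

4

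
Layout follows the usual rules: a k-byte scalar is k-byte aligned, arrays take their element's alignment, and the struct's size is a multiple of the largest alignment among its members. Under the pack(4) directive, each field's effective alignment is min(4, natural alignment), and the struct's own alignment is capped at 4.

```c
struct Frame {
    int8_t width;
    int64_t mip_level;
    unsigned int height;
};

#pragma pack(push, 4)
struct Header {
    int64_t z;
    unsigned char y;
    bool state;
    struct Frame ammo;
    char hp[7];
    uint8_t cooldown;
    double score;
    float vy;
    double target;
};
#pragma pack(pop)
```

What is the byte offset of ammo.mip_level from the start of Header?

20

Frame: @0: width [1B, align 1] → 1; +7 pad (align 8); @8: mip_level [8B, align 8] → 16; @16: height [4B, align 4] → 20; +4 tail pad (align 8); size 24, align 8
@0: z [8B, align 4] → 8
@8: y [1B, align 1] → 9
@9: state [1B, align 1] → 10
+2 pad (align 4)
@12: ammo [24B, align 4] → 36
within Frame: mip_level at 8
12 + 8 = 20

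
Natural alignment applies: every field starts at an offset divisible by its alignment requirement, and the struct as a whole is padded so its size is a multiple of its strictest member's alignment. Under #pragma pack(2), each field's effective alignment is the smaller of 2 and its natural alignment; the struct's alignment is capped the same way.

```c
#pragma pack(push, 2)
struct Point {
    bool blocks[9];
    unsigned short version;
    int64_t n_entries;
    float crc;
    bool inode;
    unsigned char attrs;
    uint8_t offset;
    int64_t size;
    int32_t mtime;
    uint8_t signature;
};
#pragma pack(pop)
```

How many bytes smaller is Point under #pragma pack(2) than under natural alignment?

6

natural layout:
  @0: blocks [9B, align 1] → 9
  +1 pad (align 2)
  @10: version [2B, align 2] → 12
  +4 pad (align 8)
  @16: n_entries [8B, align 8] → 24
  @24: crc [4B, align 4] → 28
  @28: inode [1B, align 1] → 29
  @29: attrs [1B, align 1] → 30
  @30: offset [1B, align 1] → 31
  +1 pad (align 8)
  @32: size [8B, align 8] → 40
  @40: mtime [4B, align 4] → 44
  @44: signature [1B, align 1] → 45
  +3 tail pad (align 8)
  size 48, align 8
packed(2) layout:
  @0: blocks [9B, align 1] → 9
  +1 pad (align 2)
  @10: version [2B, align 2] → 12
  @12: n_entries [8B, align 2] → 20
  @20: crc [4B, align 2] → 24
  @24: inode [1B, align 1] → 25
  @25: attrs [1B, align 1] → 26
  @26: offset [1B, align 1] → 27
  +1 pad (align 2)
  @28: size [8B, align 2] → 36
  @36: mtime [4B, align 2] → 40
  @40: signature [1B, align 1] → 41
  +1 tail pad (align 2)
  size 42, align 2
48 − 42 = 6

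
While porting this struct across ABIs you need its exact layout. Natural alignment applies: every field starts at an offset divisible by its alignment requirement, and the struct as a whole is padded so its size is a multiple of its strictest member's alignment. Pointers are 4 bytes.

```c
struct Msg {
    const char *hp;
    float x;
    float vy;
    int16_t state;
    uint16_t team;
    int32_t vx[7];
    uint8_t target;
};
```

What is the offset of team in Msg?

14

hp at 0 (size 4, align 4) → ends 4
x at 4 (size 4, align 4) → ends 8
vy at 8 (size 4, align 4) → ends 12
state at 12 (size 2, align 2) → ends 14
team at 14 (size 2, align 2) → ends 16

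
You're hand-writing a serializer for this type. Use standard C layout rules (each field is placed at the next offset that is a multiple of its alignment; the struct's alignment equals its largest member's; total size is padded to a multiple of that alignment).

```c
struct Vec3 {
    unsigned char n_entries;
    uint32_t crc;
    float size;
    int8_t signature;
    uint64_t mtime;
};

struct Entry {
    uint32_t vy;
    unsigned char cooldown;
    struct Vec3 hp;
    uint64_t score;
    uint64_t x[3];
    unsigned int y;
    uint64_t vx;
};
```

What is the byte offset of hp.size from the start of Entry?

16

Vec3: 0..1  n_entries  (1B, 1-aligned); 1..4  -- padding (3B); 4..8  crc  (4B, 4-aligned); 8..12  size  (4B, 4-aligned); 12..13  signature  (1B, 1-aligned); 13..16  -- padding (3B); 16..24  mtime  (8B, 8-aligned); sizeof = 24, alignof = 8
0..4  vy  (4B, 4-aligned)
4..5  cooldown  (1B, 1-aligned)
5..8  -- padding (3B)
8..32  hp  (24B, 8-aligned)
within Vec3: size at 8
8 + 8 = 16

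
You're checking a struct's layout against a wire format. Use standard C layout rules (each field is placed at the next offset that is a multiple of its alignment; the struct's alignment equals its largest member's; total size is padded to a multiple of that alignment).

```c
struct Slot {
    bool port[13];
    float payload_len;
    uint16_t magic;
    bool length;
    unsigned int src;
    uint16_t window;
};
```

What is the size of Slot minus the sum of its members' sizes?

0..13  port  (13B, 1-aligned)
13..16  -- padding (3B)
16..20  payload_len  (4B, 4-aligned)
20..22  magic  (2B, 2-aligned)
22..23  length  (1B, 1-aligned)
23..24  -- padding (1B)
24..28  src  (4B, 4-aligned)
28..30  window  (2B, 2-aligned)
30..32  -- tail padding (2B)
sizeof = 32, alignof = 4
data bytes 26, size 32 → padding 6

6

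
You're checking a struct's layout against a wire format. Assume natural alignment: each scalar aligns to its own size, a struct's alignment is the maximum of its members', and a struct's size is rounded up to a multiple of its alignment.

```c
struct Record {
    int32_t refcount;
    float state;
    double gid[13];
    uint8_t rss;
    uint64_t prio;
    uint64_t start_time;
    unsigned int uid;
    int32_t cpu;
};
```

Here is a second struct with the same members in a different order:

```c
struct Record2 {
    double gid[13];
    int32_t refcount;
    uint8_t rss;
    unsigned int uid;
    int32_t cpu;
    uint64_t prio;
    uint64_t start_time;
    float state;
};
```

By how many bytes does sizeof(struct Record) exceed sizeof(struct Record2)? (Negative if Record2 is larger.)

0

@0: refcount [4B, align 4] → 4
@4: state [4B, align 4] → 8
@8: gid [104B, align 8] → 112
@112: rss [1B, align 1] → 113
+7 pad (align 8)
@120: prio [8B, align 8] → 128
@128: start_time [8B, align 8] → 136
@136: uid [4B, align 4] → 140
@140: cpu [4B, align 4] → 144
size 144, align 8
— Record2 —
@0: gid [104B, align 8] → 104
@104: refcount [4B, align 4] → 108
@108: rss [1B, align 1] → 109
+3 pad (align 4)
@112: uid [4B, align 4] → 116
@116: cpu [4B, align 4] → 120
@120: prio [8B, align 8] → 128
@128: start_time [8B, align 8] → 136
@136: state [4B, align 4] → 140
+4 tail pad (align 8)
size 144, align 8
144 − 144 = 0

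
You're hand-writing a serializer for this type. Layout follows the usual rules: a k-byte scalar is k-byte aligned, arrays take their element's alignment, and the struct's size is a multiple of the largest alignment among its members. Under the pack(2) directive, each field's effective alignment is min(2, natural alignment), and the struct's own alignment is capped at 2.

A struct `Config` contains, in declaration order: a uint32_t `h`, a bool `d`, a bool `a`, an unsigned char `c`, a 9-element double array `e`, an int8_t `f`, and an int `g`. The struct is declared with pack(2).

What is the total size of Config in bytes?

h at 0 (size 4, align 2) → ends 4
d at 4 (size 1, align 1) → ends 5
a at 5 (size 1, align 1) → ends 6
c at 6 (size 1, align 1) → ends 7
pad 1 to align 2 for e
e at 8 (size 72, align 2) → ends 80
f at 80 (size 1, align 1) → ends 81
pad 1 to align 2 for g
g at 82 (size 4, align 2) → ends 86
total 86 bytes, alignment 2

86 bytes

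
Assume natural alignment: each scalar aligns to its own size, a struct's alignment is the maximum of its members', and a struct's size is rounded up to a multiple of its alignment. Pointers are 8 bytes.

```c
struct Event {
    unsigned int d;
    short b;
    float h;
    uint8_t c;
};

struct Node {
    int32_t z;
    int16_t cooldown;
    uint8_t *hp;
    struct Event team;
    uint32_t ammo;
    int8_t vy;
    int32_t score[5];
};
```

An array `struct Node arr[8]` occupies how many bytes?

512

Event: d at 0 (size 4, align 4) → ends 4; b at 4 (size 2, align 2) → ends 6; pad 2 to align 4 for h; h at 8 (size 4, align 4) → ends 12; c at 12 (size 1, align 1) → ends 13; tail pad 3 to reach multiple of 4; total 16 bytes, alignment 4
z at 0 (size 4, align 4) → ends 4
cooldown at 4 (size 2, align 2) → ends 6
pad 2 to align 8 for hp
hp at 8 (size 8, align 8) → ends 16
team at 16 (size 16, align 4) → ends 32
ammo at 32 (size 4, align 4) → ends 36
vy at 36 (size 1, align 1) → ends 37
pad 3 to align 4 for score
score at 40 (size 20, align 4) → ends 60
tail pad 4 to reach multiple of 8
total 64 bytes, alignment 8
array of 8: 8 × 64 = 512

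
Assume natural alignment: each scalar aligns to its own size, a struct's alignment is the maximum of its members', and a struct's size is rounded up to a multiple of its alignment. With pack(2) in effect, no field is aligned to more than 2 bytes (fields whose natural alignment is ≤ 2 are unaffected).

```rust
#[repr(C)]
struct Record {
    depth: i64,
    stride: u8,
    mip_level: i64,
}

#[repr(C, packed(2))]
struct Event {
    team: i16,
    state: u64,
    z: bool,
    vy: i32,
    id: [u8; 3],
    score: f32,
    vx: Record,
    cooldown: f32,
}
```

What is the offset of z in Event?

Record: @0: depth [8B, align 8] → 8; @8: stride [1B, align 1] → 9; +7 pad (align 8); @16: mip_level [8B, align 8] → 24; size 24, align 8
@0: team [2B, align 2] → 2
@2: state [8B, align 2] → 10
@10: z [1B, align 1] → 11

10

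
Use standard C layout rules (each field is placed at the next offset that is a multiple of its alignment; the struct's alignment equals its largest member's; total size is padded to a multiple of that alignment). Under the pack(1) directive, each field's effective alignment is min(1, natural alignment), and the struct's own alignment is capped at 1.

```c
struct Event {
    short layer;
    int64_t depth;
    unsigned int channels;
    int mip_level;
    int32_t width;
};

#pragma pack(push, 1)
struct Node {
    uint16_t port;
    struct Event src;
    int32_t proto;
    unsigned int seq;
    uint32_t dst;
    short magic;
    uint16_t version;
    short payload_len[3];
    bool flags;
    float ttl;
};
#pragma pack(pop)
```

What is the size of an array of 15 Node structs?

Event: @0: layer [2B, align 2] → 2; +6 pad (align 8); @8: depth [8B, align 8] → 16; @16: channels [4B, align 4] → 20; @20: mip_level [4B, align 4] → 24; @24: width [4B, align 4] → 28; +4 tail pad (align 8); size 32, align 8
@0: port [2B, align 1] → 2
@2: src [32B, align 1] → 34
@34: proto [4B, align 1] → 38
@38: seq [4B, align 1] → 42
@42: dst [4B, align 1] → 46
@46: magic [2B, align 1] → 48
@48: version [2B, align 1] → 50
@50: payload_len [6B, align 1] → 56
@56: flags [1B, align 1] → 57
@57: ttl [4B, align 1] → 61
size 61, align 1
array of 15: 15 × 61 = 915

915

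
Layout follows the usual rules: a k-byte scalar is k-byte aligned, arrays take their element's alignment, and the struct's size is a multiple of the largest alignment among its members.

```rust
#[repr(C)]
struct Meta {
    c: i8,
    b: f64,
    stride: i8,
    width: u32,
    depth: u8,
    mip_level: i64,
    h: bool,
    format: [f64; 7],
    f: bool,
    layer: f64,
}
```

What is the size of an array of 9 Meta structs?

1080

c at 0 (size 1, align 1) → ends 1
pad 7 to align 8 for b
b at 8 (size 8, align 8) → ends 16
stride at 16 (size 1, align 1) → ends 17
pad 3 to align 4 for width
width at 20 (size 4, align 4) → ends 24
depth at 24 (size 1, align 1) → ends 25
pad 7 to align 8 for mip_level
mip_level at 32 (size 8, align 8) → ends 40
h at 40 (size 1, align 1) → ends 41
pad 7 to align 8 for format
format at 48 (size 56, align 8) → ends 104
f at 104 (size 1, align 1) → ends 105
pad 7 to align 8 for layer
layer at 112 (size 8, align 8) → ends 120
total 120 bytes, alignment 8
array of 9: 9 × 120 = 1080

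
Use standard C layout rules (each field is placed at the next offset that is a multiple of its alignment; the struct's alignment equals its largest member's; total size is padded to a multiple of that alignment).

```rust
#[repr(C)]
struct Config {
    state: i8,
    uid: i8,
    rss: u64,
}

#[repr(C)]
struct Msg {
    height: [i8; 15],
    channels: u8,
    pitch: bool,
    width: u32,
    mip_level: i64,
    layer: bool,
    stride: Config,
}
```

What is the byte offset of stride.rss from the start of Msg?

Config: 0..1  state  (1B, 1-aligned); 1..2  uid  (1B, 1-aligned); 2..8  -- padding (6B); 8..16  rss  (8B, 8-aligned); sizeof = 16, alignof = 8
0..15  height  (15B, 1-aligned)
15..16  channels  (1B, 1-aligned)
16..17  pitch  (1B, 1-aligned)
17..20  -- padding (3B)
20..24  width  (4B, 4-aligned)
24..32  mip_level  (8B, 8-aligned)
32..33  layer  (1B, 1-aligned)
33..40  -- padding (7B)
40..56  stride  (16B, 8-aligned)
within Config: rss at 8
40 + 8 = 48

48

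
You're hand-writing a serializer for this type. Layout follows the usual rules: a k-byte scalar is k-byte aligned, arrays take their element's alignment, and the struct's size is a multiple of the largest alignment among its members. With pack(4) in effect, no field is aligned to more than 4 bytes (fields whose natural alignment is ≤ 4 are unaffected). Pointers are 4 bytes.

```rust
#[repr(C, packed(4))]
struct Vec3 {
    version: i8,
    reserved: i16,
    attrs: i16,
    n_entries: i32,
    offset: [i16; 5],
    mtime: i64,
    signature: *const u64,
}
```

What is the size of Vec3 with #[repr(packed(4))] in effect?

version at 0 (size 1, align 1) → ends 1
pad 1 to align 2 for reserved
reserved at 2 (size 2, align 2) → ends 4
attrs at 4 (size 2, align 2) → ends 6
pad 2 to align 4 for n_entries
n_entries at 8 (size 4, align 4) → ends 12
offset at 12 (size 10, align 2) → ends 22
pad 2 to align 4 for mtime
mtime at 24 (size 8, align 4) → ends 32
signature at 32 (size 4, align 4) → ends 36
total 36 bytes, alignment 4

36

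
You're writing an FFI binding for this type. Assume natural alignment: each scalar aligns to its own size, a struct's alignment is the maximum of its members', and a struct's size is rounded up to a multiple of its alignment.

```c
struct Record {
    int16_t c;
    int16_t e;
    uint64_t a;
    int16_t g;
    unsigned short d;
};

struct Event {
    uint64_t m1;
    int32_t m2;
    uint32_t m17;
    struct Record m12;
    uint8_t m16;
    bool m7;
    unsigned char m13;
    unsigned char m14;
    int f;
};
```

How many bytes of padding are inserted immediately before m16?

Record: 0..2  c  (2B, 2-aligned); 2..4  e  (2B, 2-aligned); 4..8  -- padding (4B); 8..16  a  (8B, 8-aligned); 16..18  g  (2B, 2-aligned); 18..20  d  (2B, 2-aligned); 20..24  -- tail padding (4B); sizeof = 24, alignof = 8
0..8  m1  (8B, 8-aligned)
8..12  m2  (4B, 4-aligned)
12..16  m17  (4B, 4-aligned)
16..40  m12  (24B, 8-aligned)
40..41  m16  (1B, 1-aligned)

0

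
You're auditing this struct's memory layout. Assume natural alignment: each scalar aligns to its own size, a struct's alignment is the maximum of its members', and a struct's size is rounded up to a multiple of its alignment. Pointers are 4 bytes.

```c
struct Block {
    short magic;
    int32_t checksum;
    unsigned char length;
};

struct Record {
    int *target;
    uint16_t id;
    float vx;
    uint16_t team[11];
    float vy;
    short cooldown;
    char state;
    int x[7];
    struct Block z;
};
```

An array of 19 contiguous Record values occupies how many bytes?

1596

Block: @0: magic [2B, align 2] → 2; +2 pad (align 4); @4: checksum [4B, align 4] → 8; @8: length [1B, align 1] → 9; +3 tail pad (align 4); size 12, align 4
@0: target [4B, align 4] → 4
@4: id [2B, align 2] → 6
+2 pad (align 4)
@8: vx [4B, align 4] → 12
@12: team [22B, align 2] → 34
+2 pad (align 4)
@36: vy [4B, align 4] → 40
@40: cooldown [2B, align 2] → 42
@42: state [1B, align 1] → 43
+1 pad (align 4)
@44: x [28B, align 4] → 72
@72: z [12B, align 4] → 84
size 84, align 4
array of 19: 19 × 84 = 1596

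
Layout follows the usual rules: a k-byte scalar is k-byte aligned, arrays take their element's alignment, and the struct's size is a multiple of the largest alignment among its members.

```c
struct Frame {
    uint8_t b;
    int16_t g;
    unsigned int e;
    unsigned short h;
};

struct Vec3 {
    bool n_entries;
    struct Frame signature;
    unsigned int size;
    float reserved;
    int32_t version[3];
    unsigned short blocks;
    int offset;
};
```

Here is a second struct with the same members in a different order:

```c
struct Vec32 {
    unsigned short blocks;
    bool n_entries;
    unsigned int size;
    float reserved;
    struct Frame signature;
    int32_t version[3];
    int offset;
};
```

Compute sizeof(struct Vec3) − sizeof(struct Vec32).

4

Frame: @0: b [1B, align 1] → 1; +1 pad (align 2); @2: g [2B, align 2] → 4; @4: e [4B, align 4] → 8; @8: h [2B, align 2] → 10; +2 tail pad (align 4); size 12, align 4
@0: n_entries [1B, align 1] → 1
+3 pad (align 4)
@4: signature [12B, align 4] → 16
@16: size [4B, align 4] → 20
@20: reserved [4B, align 4] → 24
@24: version [12B, align 4] → 36
@36: blocks [2B, align 2] → 38
+2 pad (align 4)
@40: offset [4B, align 4] → 44
size 44, align 4
— Vec32 —
@0: blocks [2B, align 2] → 2
@2: n_entries [1B, align 1] → 3
+1 pad (align 4)
@4: size [4B, align 4] → 8
@8: reserved [4B, align 4] → 12
@12: signature [12B, align 4] → 24
@24: version [12B, align 4] → 36
@36: offset [4B, align 4] → 40
size 40, align 4
44 − 40 = 4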